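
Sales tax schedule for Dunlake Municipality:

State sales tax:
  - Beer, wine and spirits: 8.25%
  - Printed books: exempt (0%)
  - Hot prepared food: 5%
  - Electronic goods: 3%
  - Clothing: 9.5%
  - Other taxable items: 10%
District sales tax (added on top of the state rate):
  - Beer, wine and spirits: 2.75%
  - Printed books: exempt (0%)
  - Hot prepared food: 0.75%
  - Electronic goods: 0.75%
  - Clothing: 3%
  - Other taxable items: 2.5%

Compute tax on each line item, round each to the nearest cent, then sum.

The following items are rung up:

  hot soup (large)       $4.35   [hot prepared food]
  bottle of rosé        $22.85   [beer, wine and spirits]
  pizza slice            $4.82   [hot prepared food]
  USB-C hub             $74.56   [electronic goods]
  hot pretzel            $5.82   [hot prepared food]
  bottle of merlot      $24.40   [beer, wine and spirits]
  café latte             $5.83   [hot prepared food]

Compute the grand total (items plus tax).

$151.82

Hot soup (large) $4.35: hot prepared food → 5% + 0.75% district = 5.75% → $0.25
Bottle of rosé $22.85: beer, wine and spirits → 8.25% + 2.75% district = 11% → $2.51
Pizza slice $4.82: hot prepared food → 5% + 0.75% district = 5.75% → $0.28
USB-C hub $74.56: electronic goods → 3% + 0.75% district = 3.75% → $2.80
Hot pretzel $5.82: hot prepared food → 5% + 0.75% district = 5.75% → $0.33
Bottle of merlot $24.40: beer, wine and spirits → 8.25% + 2.75% district = 11% → $2.68
Café latte $5.83: hot prepared food → 5% + 0.75% district = 5.75% → $0.34
Subtotal = $142.63; tax = $9.19; total due = $151.82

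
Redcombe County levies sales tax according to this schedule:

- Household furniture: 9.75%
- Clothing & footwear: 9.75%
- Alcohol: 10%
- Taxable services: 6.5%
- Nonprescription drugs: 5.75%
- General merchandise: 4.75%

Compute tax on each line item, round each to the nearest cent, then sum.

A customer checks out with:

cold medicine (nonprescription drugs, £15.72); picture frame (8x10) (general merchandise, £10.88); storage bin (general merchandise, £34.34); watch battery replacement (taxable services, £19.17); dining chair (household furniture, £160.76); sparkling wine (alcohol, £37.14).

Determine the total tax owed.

£23.68

Cold medicine £15.72: nonprescription drugs → 5.75% → £0.90
Picture frame (8x10) £10.88: general merchandise → 4.75% → £0.52
Storage bin £34.34: general merchandise → 4.75% → £1.63
Watch battery replacement £19.17: taxable services → 6.5% → £1.25
Dining chair £160.76: household furniture → 9.75% → £15.67
Sparkling wine £37.14: alcohol → 10% → £3.71
Total tax = £0.90 + £0.52 + £1.63 + £1.25 + £15.67 + £3.71 = £23.68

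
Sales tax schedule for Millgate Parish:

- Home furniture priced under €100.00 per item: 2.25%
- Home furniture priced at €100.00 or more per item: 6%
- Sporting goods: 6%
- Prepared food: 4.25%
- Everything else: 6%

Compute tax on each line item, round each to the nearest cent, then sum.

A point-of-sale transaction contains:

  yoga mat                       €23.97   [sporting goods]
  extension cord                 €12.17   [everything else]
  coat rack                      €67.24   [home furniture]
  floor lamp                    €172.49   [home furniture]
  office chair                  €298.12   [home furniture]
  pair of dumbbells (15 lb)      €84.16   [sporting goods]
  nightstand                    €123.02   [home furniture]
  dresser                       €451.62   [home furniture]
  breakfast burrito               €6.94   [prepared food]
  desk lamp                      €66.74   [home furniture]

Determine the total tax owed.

Yoga mat €23.97: sporting goods → 6% → €1.44
Extension cord €12.17: everything else → 6% → €0.73
Coat rack €67.24: home furniture, under €100.00 → 2.25% → €1.51
Floor lamp €172.49: home furniture, €100.00 or more → 6% → €10.35
Office chair €298.12: home furniture, €100.00 or more → 6% → €17.89
Pair of dumbbells (15 lb) €84.16: sporting goods → 6% → €5.05
Nightstand €123.02: home furniture, €100.00 or more → 6% → €7.38
Dresser €451.62: home furniture, €100.00 or more → 6% → €27.10
Breakfast burrito €6.94: prepared food → 4.25% → €0.29
Desk lamp €66.74: home furniture, under €100.00 → 2.25% → €1.50
Total tax = €1.44 + €0.73 + €1.51 + €10.35 + €17.89 + €5.05 + €7.38 + €27.10 + €0.29 + €1.50 = €73.24

€73.24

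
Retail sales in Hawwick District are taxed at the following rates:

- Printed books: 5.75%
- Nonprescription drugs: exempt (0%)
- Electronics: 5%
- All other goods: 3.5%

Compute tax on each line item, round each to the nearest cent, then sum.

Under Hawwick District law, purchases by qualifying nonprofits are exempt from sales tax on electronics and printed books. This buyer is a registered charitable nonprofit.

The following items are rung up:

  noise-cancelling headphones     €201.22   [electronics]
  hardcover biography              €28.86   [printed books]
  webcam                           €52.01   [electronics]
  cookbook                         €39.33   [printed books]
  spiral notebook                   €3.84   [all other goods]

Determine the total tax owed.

Noise-cancelling headphones €201.22: electronics, buyer-exempt → 0% → €0.00
Hardcover biography €28.86: printed books, buyer-exempt → 0% → €0.00
Webcam €52.01: electronics, buyer-exempt → 0% → €0.00
Cookbook €39.33: printed books, buyer-exempt → 0% → €0.00
Spiral notebook €3.84: all other goods → 3.5% → €0.13
Total tax = €0.13

€0.13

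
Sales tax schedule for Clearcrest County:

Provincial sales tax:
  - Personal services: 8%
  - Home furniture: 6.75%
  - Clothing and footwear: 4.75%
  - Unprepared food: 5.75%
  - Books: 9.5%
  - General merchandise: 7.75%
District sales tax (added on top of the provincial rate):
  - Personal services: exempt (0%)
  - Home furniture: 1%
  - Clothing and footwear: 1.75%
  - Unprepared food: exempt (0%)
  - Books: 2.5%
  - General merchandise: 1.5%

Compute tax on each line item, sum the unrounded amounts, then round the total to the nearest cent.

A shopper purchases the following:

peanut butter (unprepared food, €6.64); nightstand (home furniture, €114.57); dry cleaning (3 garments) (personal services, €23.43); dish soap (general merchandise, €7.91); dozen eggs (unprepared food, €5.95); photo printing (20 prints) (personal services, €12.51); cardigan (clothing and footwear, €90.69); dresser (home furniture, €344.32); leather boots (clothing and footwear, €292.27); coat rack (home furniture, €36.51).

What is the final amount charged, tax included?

€1002.42

Peanut butter €6.64: unprepared food → 5.75% + 0% district = 5.75% → €0.3818
Nightstand €114.57: home furniture → 6.75% + 1% district = 7.75% → €8.879175
Dry cleaning (3 garments) €23.43: personal services → 8% + 0% district = 8% → €1.8744
Dish soap €7.91: general merchandise → 7.75% + 1.5% district = 9.25% → €0.731675
Dozen eggs €5.95: unprepared food → 5.75% + 0% district = 5.75% → €0.342125
Photo printing (20 prints) €12.51: personal services → 8% + 0% district = 8% → €1.0008
Cardigan €90.69: clothing and footwear → 4.75% + 1.75% district = 6.5% → €5.89485
Dresser €344.32: home furniture → 6.75% + 1% district = 7.75% → €26.6848
Leather boots €292.27: clothing and footwear → 4.75% + 1.75% district = 6.5% → €18.99755
Coat rack €36.51: home furniture → 6.75% + 1% district = 7.75% → €2.829525
Subtotal = €934.80; unrounded tax = €67.6167 → €67.62; total due = €1002.42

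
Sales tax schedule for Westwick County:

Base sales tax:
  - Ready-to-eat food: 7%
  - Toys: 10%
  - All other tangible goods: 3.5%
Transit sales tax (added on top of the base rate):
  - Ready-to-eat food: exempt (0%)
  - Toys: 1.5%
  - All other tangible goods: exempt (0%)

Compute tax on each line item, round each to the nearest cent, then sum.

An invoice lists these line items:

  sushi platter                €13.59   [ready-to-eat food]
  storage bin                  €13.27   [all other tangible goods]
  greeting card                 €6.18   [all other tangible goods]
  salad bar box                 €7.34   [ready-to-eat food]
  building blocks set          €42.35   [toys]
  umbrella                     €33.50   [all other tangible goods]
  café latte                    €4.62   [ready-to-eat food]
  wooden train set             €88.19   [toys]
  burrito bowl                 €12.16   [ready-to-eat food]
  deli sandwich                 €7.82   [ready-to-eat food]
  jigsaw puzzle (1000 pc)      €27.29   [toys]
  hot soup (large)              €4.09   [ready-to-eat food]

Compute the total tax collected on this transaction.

€23.47

Sushi platter €13.59: ready-to-eat food → 7% + 0% transit = 7% → €0.95
Storage bin €13.27: all other tangible goods → 3.5% + 0% transit = 3.5% → €0.46
Greeting card €6.18: all other tangible goods → 3.5% + 0% transit = 3.5% → €0.22
Salad bar box €7.34: ready-to-eat food → 7% + 0% transit = 7% → €0.51
Building blocks set €42.35: toys → 10% + 1.5% transit = 11.5% → €4.87
Umbrella €33.50: all other tangible goods → 3.5% + 0% transit = 3.5% → €1.17
Café latte €4.62: ready-to-eat food → 7% + 0% transit = 7% → €0.32
Wooden train set €88.19: toys → 10% + 1.5% transit = 11.5% → €10.14
Burrito bowl €12.16: ready-to-eat food → 7% + 0% transit = 7% → €0.85
Deli sandwich €7.82: ready-to-eat food → 7% + 0% transit = 7% → €0.55
Jigsaw puzzle (1000 pc) €27.29: toys → 10% + 1.5% transit = 11.5% → €3.14
Hot soup (large) €4.09: ready-to-eat food → 7% + 0% transit = 7% → €0.29
Total tax = €0.95 + €0.46 + €0.22 + €0.51 + €4.87 + €1.17 + €0.32 + €10.14 + €0.85 + €0.55 + €3.14 + €0.29 = €23.47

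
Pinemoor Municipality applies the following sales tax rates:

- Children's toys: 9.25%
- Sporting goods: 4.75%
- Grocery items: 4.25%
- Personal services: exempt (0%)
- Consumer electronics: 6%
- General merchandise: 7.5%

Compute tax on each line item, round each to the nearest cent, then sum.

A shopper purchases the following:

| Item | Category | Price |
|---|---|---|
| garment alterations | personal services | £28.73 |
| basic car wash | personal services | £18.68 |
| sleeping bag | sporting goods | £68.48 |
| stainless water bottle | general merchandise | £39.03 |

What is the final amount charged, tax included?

£161.10

Garment alterations £28.73: personal services → 0% → £0.00
Basic car wash £18.68: personal services → 0% → £0.00
Sleeping bag £68.48: sporting goods → 4.75% → £3.25
Stainless water bottle £39.03: general merchandise → 7.5% → £2.93
Subtotal = £154.92; tax = £6.18; total due = £161.10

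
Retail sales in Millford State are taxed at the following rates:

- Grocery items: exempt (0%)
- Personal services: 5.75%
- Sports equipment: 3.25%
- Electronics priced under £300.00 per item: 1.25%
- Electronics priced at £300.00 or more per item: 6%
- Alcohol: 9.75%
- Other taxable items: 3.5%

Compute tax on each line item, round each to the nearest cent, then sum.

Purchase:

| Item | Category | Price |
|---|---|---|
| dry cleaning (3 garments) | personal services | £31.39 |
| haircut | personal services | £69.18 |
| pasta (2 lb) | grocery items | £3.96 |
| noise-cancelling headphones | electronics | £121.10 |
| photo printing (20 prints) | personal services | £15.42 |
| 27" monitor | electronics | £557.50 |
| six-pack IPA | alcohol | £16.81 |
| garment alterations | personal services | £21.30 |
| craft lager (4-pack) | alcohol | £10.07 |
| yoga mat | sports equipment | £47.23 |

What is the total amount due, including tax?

Dry cleaning (3 garments) £31.39: personal services → 5.75% → £1.80
Haircut £69.18: personal services → 5.75% → £3.98
Pasta (2 lb) £3.96: grocery items → 0% → £0.00
Noise-cancelling headphones £121.10: electronics, under £300.00 → 1.25% → £1.51
Photo printing (20 prints) £15.42: personal services → 5.75% → £0.89
27" monitor £557.50: electronics, £300.00 or more → 6% → £33.45
Six-pack IPA £16.81: alcohol → 9.75% → £1.64
Garment alterations £21.30: personal services → 5.75% → £1.22
Craft lager (4-pack) £10.07: alcohol → 9.75% → £0.98
Yoga mat £47.23: sports equipment → 3.25% → £1.53
Subtotal = £893.96; tax = £47.00; total due = £940.96

£940.96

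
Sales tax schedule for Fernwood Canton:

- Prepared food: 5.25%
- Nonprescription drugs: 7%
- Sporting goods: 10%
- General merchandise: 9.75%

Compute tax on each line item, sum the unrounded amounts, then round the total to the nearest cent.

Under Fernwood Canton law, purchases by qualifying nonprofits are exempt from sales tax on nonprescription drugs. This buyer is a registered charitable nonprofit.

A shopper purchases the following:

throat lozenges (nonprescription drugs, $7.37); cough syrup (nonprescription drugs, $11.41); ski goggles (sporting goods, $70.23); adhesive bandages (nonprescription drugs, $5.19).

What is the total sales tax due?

Throat lozenges $7.37: nonprescription drugs, buyer-exempt → 0% → $0.00
Cough syrup $11.41: nonprescription drugs, buyer-exempt → 0% → $0.00
Ski goggles $70.23: sporting goods → 10% → $7.023
Adhesive bandages $5.19: nonprescription drugs, buyer-exempt → 0% → $0.00
Unrounded tax sum = $7.023 → $7.02

$7.02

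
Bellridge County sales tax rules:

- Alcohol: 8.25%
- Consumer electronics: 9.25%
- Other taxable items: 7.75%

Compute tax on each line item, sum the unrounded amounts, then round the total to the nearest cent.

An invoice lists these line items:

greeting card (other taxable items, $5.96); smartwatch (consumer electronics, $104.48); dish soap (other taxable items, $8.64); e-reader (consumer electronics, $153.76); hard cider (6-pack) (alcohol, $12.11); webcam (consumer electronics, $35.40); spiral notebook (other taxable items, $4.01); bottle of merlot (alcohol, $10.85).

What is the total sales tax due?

Greeting card $5.96: other taxable items → 7.75% → $0.4619
Smartwatch $104.48: consumer electronics → 9.25% → $9.6644
Dish soap $8.64: other taxable items → 7.75% → $0.6696
E-reader $153.76: consumer electronics → 9.25% → $14.2228
Hard cider (6-pack) $12.11: alcohol → 8.25% → $0.999075
Webcam $35.40: consumer electronics → 9.25% → $3.2745
Spiral notebook $4.01: other taxable items → 7.75% → $0.310775
Bottle of merlot $10.85: alcohol → 8.25% → $0.895125
Unrounded tax sum = $30.498175 → $30.50

$30.50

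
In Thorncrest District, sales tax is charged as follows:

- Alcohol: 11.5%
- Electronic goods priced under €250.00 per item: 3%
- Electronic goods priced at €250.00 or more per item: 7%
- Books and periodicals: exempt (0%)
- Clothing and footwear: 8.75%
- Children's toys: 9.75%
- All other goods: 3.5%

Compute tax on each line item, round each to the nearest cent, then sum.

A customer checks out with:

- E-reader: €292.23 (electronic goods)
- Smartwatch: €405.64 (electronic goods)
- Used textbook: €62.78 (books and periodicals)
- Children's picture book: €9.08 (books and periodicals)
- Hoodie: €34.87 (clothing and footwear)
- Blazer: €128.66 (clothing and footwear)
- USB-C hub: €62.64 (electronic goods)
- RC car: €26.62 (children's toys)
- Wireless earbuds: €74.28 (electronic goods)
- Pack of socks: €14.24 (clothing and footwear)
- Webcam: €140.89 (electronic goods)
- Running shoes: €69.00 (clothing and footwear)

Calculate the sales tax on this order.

E-reader €292.23: electronic goods, €250.00 or more → 7% → €20.46
Smartwatch €405.64: electronic goods, €250.00 or more → 7% → €28.39
Used textbook €62.78: books and periodicals → 0% → €0.00
Children's picture book €9.08: books and periodicals → 0% → €0.00
Hoodie €34.87: clothing and footwear → 8.75% → €3.05
Blazer €128.66: clothing and footwear → 8.75% → €11.26
USB-C hub €62.64: electronic goods, under €250.00 → 3% → €1.88
RC car €26.62: children's toys → 9.75% → €2.60
Wireless earbuds €74.28: electronic goods, under €250.00 → 3% → €2.23
Pack of socks €14.24: clothing and footwear → 8.75% → €1.25
Webcam €140.89: electronic goods, under €250.00 → 3% → €4.23
Running shoes €69.00: clothing and footwear → 8.75% → €6.04
Total tax = €20.46 + €28.39 + €3.05 + €11.26 + €1.88 + €2.60 + €2.23 + €1.25 + €4.23 + €6.04 = €81.39

€81.39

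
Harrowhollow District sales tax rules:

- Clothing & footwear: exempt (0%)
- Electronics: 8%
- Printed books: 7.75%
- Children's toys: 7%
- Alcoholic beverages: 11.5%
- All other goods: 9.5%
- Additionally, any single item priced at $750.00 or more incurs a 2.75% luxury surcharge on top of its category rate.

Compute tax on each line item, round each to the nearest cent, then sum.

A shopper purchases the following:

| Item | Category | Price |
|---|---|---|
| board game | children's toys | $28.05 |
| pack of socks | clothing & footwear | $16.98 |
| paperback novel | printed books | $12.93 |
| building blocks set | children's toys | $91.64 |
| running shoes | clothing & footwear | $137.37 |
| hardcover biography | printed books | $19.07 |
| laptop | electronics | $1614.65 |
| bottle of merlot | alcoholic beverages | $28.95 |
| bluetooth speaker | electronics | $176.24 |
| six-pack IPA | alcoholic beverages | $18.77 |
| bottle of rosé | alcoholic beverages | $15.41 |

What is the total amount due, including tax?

Board game $28.05: children's toys → 7% → $1.96
Pack of socks $16.98: clothing & footwear → 0% → $0.00
Paperback novel $12.93: printed books → 7.75% → $1.00
Building blocks set $91.64: children's toys → 7% → $6.41
Running shoes $137.37: clothing & footwear → 0% → $0.00
Hardcover biography $19.07: printed books → 7.75% → $1.48
Laptop $1614.65: electronics → 8% + 2.75% surcharge = 10.75% → $173.57
Bottle of merlot $28.95: alcoholic beverages → 11.5% → $3.33
Bluetooth speaker $176.24: electronics → 8% → $14.10
Six-pack IPA $18.77: alcoholic beverages → 11.5% → $2.16
Bottle of rosé $15.41: alcoholic beverages → 11.5% → $1.77
Subtotal = $2160.06; tax = $205.78; total due = $2365.84

$2365.84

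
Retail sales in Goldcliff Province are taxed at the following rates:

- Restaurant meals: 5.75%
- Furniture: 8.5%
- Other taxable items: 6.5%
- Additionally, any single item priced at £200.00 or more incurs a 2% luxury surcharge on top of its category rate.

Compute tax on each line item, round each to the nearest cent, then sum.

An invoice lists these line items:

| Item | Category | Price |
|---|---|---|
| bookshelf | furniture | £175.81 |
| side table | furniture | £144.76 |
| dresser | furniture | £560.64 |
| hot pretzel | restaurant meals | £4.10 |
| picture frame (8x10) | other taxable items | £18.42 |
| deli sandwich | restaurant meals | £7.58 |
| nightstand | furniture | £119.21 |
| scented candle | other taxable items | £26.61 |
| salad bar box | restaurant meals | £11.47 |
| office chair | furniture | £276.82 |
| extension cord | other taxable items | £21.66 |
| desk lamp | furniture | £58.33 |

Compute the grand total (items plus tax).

£1561.36

Bookshelf £175.81: furniture → 8.5% → £14.94
Side table £144.76: furniture → 8.5% → £12.30
Dresser £560.64: furniture → 8.5% + 2% surcharge = 10.5% → £58.87
Hot pretzel £4.10: restaurant meals → 5.75% → £0.24
Picture frame (8x10) £18.42: other taxable items → 6.5% → £1.20
Deli sandwich £7.58: restaurant meals → 5.75% → £0.44
Nightstand £119.21: furniture → 8.5% → £10.13
Scented candle £26.61: other taxable items → 6.5% → £1.73
Salad bar box £11.47: restaurant meals → 5.75% → £0.66
Office chair £276.82: furniture → 8.5% + 2% surcharge = 10.5% → £29.07
Extension cord £21.66: other taxable items → 6.5% → £1.41
Desk lamp £58.33: furniture → 8.5% → £4.96
Subtotal = £1425.41; tax = £135.95; total due = £1561.36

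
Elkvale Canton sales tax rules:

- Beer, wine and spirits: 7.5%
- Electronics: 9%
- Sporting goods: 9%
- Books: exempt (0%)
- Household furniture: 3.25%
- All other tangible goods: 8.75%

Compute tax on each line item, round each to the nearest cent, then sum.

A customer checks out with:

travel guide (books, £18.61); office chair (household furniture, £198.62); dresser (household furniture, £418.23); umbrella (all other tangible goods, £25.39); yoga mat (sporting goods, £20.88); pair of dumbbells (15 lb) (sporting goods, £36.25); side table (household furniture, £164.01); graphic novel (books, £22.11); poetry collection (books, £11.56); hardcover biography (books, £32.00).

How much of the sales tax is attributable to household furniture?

£25.38

Office chair £198.62: household furniture → 3.25% → £6.46
Dresser £418.23: household furniture → 3.25% → £13.59
Side table £164.01: household furniture → 3.25% → £5.33
Tax on household furniture = £6.46 + £13.59 + £5.33 = £25.38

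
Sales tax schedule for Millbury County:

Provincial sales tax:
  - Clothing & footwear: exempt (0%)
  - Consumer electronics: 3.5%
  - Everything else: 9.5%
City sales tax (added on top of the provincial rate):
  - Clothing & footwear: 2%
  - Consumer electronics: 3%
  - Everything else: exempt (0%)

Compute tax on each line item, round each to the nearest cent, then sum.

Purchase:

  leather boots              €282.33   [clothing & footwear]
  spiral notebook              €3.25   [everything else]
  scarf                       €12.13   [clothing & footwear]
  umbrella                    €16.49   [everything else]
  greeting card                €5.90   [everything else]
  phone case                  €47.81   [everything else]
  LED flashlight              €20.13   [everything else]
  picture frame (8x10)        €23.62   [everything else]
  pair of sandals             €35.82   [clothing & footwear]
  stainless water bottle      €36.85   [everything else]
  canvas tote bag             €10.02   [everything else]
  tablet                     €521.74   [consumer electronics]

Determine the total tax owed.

Leather boots €282.33: clothing & footwear → 0% + 2% city = 2% → €5.65
Spiral notebook €3.25: everything else → 9.5% + 0% city = 9.5% → €0.31
Scarf €12.13: clothing & footwear → 0% + 2% city = 2% → €0.24
Umbrella €16.49: everything else → 9.5% + 0% city = 9.5% → €1.57
Greeting card €5.90: everything else → 9.5% + 0% city = 9.5% → €0.56
Phone case €47.81: everything else → 9.5% + 0% city = 9.5% → €4.54
LED flashlight €20.13: everything else → 9.5% + 0% city = 9.5% → €1.91
Picture frame (8x10) €23.62: everything else → 9.5% + 0% city = 9.5% → €2.24
Pair of sandals €35.82: clothing & footwear → 0% + 2% city = 2% → €0.72
Stainless water bottle €36.85: everything else → 9.5% + 0% city = 9.5% → €3.50
Canvas tote bag €10.02: everything else → 9.5% + 0% city = 9.5% → €0.95
Tablet €521.74: consumer electronics → 3.5% + 3% city = 6.5% → €33.91
Total tax = €5.65 + €0.31 + €0.24 + €1.57 + €0.56 + €4.54 + €1.91 + €2.24 + €0.72 + €3.50 + €0.95 + €33.91 = €56.10

€56.10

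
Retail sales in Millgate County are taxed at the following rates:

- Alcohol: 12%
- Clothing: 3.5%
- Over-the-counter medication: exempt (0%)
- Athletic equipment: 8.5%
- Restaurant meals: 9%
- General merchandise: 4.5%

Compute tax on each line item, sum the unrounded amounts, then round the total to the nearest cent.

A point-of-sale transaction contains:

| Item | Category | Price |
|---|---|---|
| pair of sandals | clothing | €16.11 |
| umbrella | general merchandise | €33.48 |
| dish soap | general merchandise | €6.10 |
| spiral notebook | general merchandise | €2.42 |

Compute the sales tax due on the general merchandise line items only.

€1.89

Umbrella €33.48: general merchandise → 4.5% → €1.5066
Dish soap €6.10: general merchandise → 4.5% → €0.2745
Spiral notebook €2.42: general merchandise → 4.5% → €0.1089
Tax on general merchandise: unrounded sum = €1.89 → €1.89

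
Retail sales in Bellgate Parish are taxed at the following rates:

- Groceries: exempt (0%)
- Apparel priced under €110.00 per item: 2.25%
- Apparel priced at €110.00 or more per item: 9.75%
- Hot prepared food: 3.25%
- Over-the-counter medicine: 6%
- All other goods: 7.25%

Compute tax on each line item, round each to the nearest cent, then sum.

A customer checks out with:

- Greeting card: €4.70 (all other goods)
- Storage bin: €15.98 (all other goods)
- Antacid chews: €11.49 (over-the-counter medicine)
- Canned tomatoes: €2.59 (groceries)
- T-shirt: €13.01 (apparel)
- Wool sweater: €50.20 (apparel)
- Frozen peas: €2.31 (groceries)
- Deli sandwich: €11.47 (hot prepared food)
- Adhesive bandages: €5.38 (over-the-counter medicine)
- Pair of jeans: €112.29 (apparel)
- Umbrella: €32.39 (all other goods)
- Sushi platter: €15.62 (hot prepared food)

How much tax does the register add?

€18.11

Greeting card €4.70: all other goods → 7.25% → €0.34
Storage bin €15.98: all other goods → 7.25% → €1.16
Antacid chews €11.49: over-the-counter medicine → 6% → €0.69
Canned tomatoes €2.59: groceries → 0% → €0.00
T-shirt €13.01: apparel, under €110.00 → 2.25% → €0.29
Wool sweater €50.20: apparel, under €110.00 → 2.25% → €1.13
Frozen peas €2.31: groceries → 0% → €0.00
Deli sandwich €11.47: hot prepared food → 3.25% → €0.37
Adhesive bandages €5.38: over-the-counter medicine → 6% → €0.32
Pair of jeans €112.29: apparel, €110.00 or more → 9.75% → €10.95
Umbrella €32.39: all other goods → 7.25% → €2.35
Sushi platter €15.62: hot prepared food → 3.25% → €0.51
Total tax = €0.34 + €1.16 + €0.69 + €0.29 + €1.13 + €0.37 + €0.32 + €10.95 + €2.35 + €0.51 = €18.11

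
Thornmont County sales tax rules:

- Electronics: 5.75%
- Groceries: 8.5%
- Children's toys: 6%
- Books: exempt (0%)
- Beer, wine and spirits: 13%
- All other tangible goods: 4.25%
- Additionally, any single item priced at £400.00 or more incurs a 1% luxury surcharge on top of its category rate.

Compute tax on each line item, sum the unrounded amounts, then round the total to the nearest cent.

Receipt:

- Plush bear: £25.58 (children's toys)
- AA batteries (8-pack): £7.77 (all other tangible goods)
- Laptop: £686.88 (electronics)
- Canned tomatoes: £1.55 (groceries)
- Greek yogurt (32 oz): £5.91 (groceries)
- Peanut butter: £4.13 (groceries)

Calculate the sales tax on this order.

£49.21

Plush bear £25.58: children's toys → 6% → £1.5348
AA batteries (8-pack) £7.77: all other tangible goods → 4.25% → £0.330225
Laptop £686.88: electronics → 5.75% + 1% surcharge = 6.75% → £46.3644
Canned tomatoes £1.55: groceries → 8.5% → £0.13175
Greek yogurt (32 oz) £5.91: groceries → 8.5% → £0.50235
Peanut butter £4.13: groceries → 8.5% → £0.35105
Unrounded tax sum = £49.214575 → £49.21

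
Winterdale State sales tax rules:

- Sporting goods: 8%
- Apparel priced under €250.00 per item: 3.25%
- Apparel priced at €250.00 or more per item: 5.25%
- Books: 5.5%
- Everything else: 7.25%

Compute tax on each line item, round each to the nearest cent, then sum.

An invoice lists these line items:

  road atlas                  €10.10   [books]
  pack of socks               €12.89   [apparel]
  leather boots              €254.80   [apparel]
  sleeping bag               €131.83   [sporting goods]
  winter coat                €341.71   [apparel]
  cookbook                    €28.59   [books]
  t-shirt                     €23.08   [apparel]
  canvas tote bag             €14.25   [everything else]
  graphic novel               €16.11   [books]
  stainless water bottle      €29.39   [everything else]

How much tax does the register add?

€49.22

Road atlas €10.10: books → 5.5% → €0.56
Pack of socks €12.89: apparel, under €250.00 → 3.25% → €0.42
Leather boots €254.80: apparel, €250.00 or more → 5.25% → €13.38
Sleeping bag €131.83: sporting goods → 8% → €10.55
Winter coat €341.71: apparel, €250.00 or more → 5.25% → €17.94
Cookbook €28.59: books → 5.5% → €1.57
T-shirt €23.08: apparel, under €250.00 → 3.25% → €0.75
Canvas tote bag €14.25: everything else → 7.25% → €1.03
Graphic novel €16.11: books → 5.5% → €0.89
Stainless water bottle €29.39: everything else → 7.25% → €2.13
Total tax = €0.56 + €0.42 + €13.38 + €10.55 + €17.94 + €1.57 + €0.75 + €1.03 + €0.89 + €2.13 = €49.22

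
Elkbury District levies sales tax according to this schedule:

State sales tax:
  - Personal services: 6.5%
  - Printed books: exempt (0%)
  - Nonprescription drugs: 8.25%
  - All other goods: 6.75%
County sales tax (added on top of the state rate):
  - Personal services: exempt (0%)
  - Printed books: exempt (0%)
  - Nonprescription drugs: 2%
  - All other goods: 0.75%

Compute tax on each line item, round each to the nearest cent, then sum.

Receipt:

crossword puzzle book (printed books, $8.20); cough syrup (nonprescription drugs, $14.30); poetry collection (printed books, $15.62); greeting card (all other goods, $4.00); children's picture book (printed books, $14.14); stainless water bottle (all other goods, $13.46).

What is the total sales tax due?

$2.78

Crossword puzzle book $8.20: printed books → 0% + 0% county = 0% → $0.00
Cough syrup $14.30: nonprescription drugs → 8.25% + 2% county = 10.25% → $1.47
Poetry collection $15.62: printed books → 0% + 0% county = 0% → $0.00
Greeting card $4.00: all other goods → 6.75% + 0.75% county = 7.5% → $0.30
Children's picture book $14.14: printed books → 0% + 0% county = 0% → $0.00
Stainless water bottle $13.46: all other goods → 6.75% + 0.75% county = 7.5% → $1.01
Total tax = $1.47 + $0.30 + $1.01 = $2.78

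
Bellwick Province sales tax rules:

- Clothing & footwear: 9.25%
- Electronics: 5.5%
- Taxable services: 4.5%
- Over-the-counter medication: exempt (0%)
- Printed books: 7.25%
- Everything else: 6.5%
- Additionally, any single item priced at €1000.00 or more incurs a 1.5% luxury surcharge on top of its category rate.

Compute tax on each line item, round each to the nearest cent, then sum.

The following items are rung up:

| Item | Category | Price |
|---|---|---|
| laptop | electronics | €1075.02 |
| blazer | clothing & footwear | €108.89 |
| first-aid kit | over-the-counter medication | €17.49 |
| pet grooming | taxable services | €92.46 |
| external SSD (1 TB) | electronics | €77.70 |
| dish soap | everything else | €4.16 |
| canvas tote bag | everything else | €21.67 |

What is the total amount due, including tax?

€1492.82

Laptop €1075.02: electronics → 5.5% + 1.5% surcharge = 7% → €75.25
Blazer €108.89: clothing & footwear → 9.25% → €10.07
First-aid kit €17.49: over-the-counter medication → 0% → €0.00
Pet grooming €92.46: taxable services → 4.5% → €4.16
External SSD (1 TB) €77.70: electronics → 5.5% → €4.27
Dish soap €4.16: everything else → 6.5% → €0.27
Canvas tote bag €21.67: everything else → 6.5% → €1.41
Subtotal = €1397.39; tax = €95.43; total due = €1492.82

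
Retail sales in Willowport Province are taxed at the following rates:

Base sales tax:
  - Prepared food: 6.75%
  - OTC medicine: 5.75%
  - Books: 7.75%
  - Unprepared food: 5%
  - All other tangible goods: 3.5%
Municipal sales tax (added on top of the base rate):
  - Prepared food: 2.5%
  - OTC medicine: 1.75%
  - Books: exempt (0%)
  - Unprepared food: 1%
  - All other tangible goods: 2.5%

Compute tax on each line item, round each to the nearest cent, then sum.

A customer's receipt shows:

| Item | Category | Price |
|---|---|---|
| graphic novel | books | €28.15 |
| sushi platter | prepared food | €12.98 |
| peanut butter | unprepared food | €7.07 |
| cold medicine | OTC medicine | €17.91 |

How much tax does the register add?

Graphic novel €28.15: books → 7.75% + 0% municipal = 7.75% → €2.18
Sushi platter €12.98: prepared food → 6.75% + 2.5% municipal = 9.25% → €1.20
Peanut butter €7.07: unprepared food → 5% + 1% municipal = 6% → €0.42
Cold medicine €17.91: OTC medicine → 5.75% + 1.75% municipal = 7.5% → €1.34
Total tax = €2.18 + €1.20 + €0.42 + €1.34 = €5.14

€5.14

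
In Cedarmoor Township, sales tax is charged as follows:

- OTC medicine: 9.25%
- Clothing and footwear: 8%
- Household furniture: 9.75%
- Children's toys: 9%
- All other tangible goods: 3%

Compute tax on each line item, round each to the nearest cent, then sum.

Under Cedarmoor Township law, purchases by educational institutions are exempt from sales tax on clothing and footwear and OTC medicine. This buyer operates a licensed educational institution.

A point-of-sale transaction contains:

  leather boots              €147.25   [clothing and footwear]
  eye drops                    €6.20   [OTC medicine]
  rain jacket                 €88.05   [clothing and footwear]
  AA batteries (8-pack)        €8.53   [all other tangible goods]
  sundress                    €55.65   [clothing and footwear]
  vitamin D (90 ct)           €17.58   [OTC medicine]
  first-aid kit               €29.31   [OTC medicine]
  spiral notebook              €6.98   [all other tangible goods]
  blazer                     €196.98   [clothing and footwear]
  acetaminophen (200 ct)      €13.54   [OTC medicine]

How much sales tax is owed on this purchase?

Leather boots €147.25: clothing and footwear, buyer-exempt → 0% → €0.00
Eye drops €6.20: OTC medicine, buyer-exempt → 0% → €0.00
Rain jacket €88.05: clothing and footwear, buyer-exempt → 0% → €0.00
AA batteries (8-pack) €8.53: all other tangible goods → 3% → €0.26
Sundress €55.65: clothing and footwear, buyer-exempt → 0% → €0.00
Vitamin D (90 ct) €17.58: OTC medicine, buyer-exempt → 0% → €0.00
First-aid kit €29.31: OTC medicine, buyer-exempt → 0% → €0.00
Spiral notebook €6.98: all other tangible goods → 3% → €0.21
Blazer €196.98: clothing and footwear, buyer-exempt → 0% → €0.00
Acetaminophen (200 ct) €13.54: OTC medicine, buyer-exempt → 0% → €0.00
Total tax = €0.26 + €0.21 = €0.47

€0.47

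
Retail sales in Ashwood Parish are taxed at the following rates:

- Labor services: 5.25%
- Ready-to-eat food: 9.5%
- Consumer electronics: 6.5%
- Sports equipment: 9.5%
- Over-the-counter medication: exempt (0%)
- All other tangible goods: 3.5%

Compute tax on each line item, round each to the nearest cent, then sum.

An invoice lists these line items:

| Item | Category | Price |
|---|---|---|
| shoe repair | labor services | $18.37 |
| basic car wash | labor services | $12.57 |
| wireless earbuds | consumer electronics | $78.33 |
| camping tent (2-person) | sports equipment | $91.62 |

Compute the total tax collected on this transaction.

$15.41

Shoe repair $18.37: labor services → 5.25% → $0.96
Basic car wash $12.57: labor services → 5.25% → $0.66
Wireless earbuds $78.33: consumer electronics → 6.5% → $5.09
Camping tent (2-person) $91.62: sports equipment → 9.5% → $8.70
Total tax = $0.96 + $0.66 + $5.09 + $8.70 = $15.41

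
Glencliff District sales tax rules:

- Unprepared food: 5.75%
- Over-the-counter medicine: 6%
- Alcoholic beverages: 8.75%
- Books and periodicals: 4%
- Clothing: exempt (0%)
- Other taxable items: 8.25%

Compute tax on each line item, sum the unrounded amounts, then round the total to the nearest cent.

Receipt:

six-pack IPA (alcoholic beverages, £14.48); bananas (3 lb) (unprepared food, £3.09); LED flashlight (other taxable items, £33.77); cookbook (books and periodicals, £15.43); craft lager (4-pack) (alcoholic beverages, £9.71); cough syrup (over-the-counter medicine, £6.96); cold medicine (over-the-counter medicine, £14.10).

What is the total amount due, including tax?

Six-pack IPA £14.48: alcoholic beverages → 8.75% → £1.267
Bananas (3 lb) £3.09: unprepared food → 5.75% → £0.177675
LED flashlight £33.77: other taxable items → 8.25% → £2.786025
Cookbook £15.43: books and periodicals → 4% → £0.6172
Craft lager (4-pack) £9.71: alcoholic beverages → 8.75% → £0.849625
Cough syrup £6.96: over-the-counter medicine → 6% → £0.4176
Cold medicine £14.10: over-the-counter medicine → 6% → £0.846
Subtotal = £97.54; unrounded tax = £6.961125 → £6.96; total due = £104.50

£104.50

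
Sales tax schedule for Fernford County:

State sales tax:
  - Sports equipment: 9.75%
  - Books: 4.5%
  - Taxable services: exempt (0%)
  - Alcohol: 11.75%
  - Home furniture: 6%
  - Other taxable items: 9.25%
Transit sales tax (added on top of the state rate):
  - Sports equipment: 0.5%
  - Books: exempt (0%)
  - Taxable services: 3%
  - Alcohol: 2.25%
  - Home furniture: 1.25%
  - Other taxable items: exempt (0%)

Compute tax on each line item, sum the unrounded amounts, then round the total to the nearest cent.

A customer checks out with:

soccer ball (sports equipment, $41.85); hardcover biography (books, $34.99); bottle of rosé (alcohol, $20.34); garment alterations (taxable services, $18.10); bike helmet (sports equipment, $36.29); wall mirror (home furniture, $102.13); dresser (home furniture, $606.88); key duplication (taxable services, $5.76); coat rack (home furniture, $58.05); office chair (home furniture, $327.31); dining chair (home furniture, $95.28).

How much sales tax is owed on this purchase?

Soccer ball $41.85: sports equipment → 9.75% + 0.5% transit = 10.25% → $4.289625
Hardcover biography $34.99: books → 4.5% + 0% transit = 4.5% → $1.57455
Bottle of rosé $20.34: alcohol → 11.75% + 2.25% transit = 14% → $2.8476
Garment alterations $18.10: taxable services → 0% + 3% transit = 3% → $0.543
Bike helmet $36.29: sports equipment → 9.75% + 0.5% transit = 10.25% → $3.719725
Wall mirror $102.13: home furniture → 6% + 1.25% transit = 7.25% → $7.404425
Dresser $606.88: home furniture → 6% + 1.25% transit = 7.25% → $43.9988
Key duplication $5.76: taxable services → 0% + 3% transit = 3% → $0.1728
Coat rack $58.05: home furniture → 6% + 1.25% transit = 7.25% → $4.208625
Office chair $327.31: home furniture → 6% + 1.25% transit = 7.25% → $23.729975
Dining chair $95.28: home furniture → 6% + 1.25% transit = 7.25% → $6.9078
Unrounded tax sum = $99.396925 → $99.40

$99.40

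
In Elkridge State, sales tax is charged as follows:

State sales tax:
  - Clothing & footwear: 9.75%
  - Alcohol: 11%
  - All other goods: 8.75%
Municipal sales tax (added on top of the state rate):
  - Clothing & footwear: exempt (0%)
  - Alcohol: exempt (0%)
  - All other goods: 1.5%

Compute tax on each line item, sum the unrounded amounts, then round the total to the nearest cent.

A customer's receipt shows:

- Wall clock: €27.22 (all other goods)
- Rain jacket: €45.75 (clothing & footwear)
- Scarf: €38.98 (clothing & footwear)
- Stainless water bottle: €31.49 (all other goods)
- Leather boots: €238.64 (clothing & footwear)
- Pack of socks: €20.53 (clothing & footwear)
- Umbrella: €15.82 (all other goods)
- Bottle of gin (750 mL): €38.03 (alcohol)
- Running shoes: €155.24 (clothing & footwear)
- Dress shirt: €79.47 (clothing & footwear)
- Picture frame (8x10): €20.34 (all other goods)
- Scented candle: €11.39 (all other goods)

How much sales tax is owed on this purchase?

Wall clock €27.22: all other goods → 8.75% + 1.5% municipal = 10.25% → €2.79005
Rain jacket €45.75: clothing & footwear → 9.75% + 0% municipal = 9.75% → €4.460625
Scarf €38.98: clothing & footwear → 9.75% + 0% municipal = 9.75% → €3.80055
Stainless water bottle €31.49: all other goods → 8.75% + 1.5% municipal = 10.25% → €3.227725
Leather boots €238.64: clothing & footwear → 9.75% + 0% municipal = 9.75% → €23.2674
Pack of socks €20.53: clothing & footwear → 9.75% + 0% municipal = 9.75% → €2.001675
Umbrella €15.82: all other goods → 8.75% + 1.5% municipal = 10.25% → €1.62155
Bottle of gin (750 mL) €38.03: alcohol → 11% + 0% municipal = 11% → €4.1833
Running shoes €155.24: clothing & footwear → 9.75% + 0% municipal = 9.75% → €15.1359
Dress shirt €79.47: clothing & footwear → 9.75% + 0% municipal = 9.75% → €7.748325
Picture frame (8x10) €20.34: all other goods → 8.75% + 1.5% municipal = 10.25% → €2.08485
Scented candle €11.39: all other goods → 8.75% + 1.5% municipal = 10.25% → €1.167475
Unrounded tax sum = €71.489425 → €71.49

€71.49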